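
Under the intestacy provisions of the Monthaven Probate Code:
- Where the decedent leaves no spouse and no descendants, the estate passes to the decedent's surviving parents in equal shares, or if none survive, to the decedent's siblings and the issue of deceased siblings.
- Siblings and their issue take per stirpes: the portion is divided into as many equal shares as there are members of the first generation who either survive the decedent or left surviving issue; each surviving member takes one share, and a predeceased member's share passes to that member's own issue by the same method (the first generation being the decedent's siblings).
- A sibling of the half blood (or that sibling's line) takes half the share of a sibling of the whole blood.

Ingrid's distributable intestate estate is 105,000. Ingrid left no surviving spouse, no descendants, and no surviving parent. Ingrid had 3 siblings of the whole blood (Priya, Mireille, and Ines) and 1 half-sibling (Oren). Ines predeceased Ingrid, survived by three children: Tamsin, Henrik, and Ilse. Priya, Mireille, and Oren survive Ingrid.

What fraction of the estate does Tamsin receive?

The entire 105,000 passes to the siblings and their issue.
Counting each half-blood sibling's line as half a unit, there are 7/2 units in 105,000, so one unit is 30,000. Whole-blood lines (Priya, Mireille, and Ines) take 30,000 each; half-blood lines (Oren) take 15,000 each.
Ines's share (30,000) is divided into 3 shares of 10,000: Tamsin, Henrik, and Ilse each take 10,000.

Tamsin receives 2/21 of the estate.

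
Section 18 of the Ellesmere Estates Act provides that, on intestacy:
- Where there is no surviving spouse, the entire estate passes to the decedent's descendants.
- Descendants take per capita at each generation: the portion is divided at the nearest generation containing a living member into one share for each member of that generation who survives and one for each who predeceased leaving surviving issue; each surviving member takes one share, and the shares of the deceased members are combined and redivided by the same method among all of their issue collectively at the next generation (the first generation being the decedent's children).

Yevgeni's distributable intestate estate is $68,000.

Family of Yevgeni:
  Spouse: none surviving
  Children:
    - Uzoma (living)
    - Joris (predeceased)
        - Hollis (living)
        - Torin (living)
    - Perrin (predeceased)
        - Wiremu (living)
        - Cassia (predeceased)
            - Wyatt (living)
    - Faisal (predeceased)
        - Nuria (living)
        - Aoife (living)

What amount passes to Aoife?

Aoife receives $8,500.

The entire $68,000 passes to the descendants.
That amount ($68,000) is divided at the children's generation into 4 shares of $17,000. Uzoma takes $17,000. The 3 shares of the deceased (Joris, Perrin, and Faisal) are combined into a pool of $51,000.
That pool ($51,000) is divided at the grandchildren's generation into 6 shares of $8,500. Hollis, Torin, Wiremu, Nuria, and Aoife each take $8,500. The remaining share for the deceased Cassia ($8,500) is carried to the next generation.
That pool ($8,500) passes entirely to Wyatt, the sole taker at the great-grandchildren's generation.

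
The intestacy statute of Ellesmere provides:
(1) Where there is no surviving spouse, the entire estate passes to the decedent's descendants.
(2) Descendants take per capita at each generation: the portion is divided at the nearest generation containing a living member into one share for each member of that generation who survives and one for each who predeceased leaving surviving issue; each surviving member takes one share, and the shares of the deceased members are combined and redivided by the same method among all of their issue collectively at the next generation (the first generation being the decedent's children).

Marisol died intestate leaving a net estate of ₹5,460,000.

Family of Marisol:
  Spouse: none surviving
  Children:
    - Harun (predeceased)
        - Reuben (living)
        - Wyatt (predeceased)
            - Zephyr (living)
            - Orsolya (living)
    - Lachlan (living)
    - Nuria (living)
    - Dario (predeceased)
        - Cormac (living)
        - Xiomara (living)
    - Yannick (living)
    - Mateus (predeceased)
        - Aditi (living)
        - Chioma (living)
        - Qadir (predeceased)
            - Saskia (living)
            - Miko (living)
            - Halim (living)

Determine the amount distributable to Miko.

The entire ₹5,460,000 passes to the descendants.
That amount (₹5,460,000) is divided at the children's generation into 6 shares of ₹910,000. Lachlan, Nuria, and Yannick each take ₹910,000. The 3 shares of the deceased (Harun, Dario, and Mateus) are combined into a pool of ₹2,730,000.
That pool (₹2,730,000) is divided at the grandchildren's generation into 7 shares of ₹390,000. Reuben, Cormac, Xiomara, Aditi, and Chioma each take ₹390,000. The 2 shares of the deceased (Wyatt and Qadir) are combined into a pool of ₹780,000.
That pool (₹780,000) is divided at the great-grandchildren's generation equally among Zephyr, Orsolya, Saskia, Miko, and Halim: ₹156,000 each.

Miko receives ₹156,000.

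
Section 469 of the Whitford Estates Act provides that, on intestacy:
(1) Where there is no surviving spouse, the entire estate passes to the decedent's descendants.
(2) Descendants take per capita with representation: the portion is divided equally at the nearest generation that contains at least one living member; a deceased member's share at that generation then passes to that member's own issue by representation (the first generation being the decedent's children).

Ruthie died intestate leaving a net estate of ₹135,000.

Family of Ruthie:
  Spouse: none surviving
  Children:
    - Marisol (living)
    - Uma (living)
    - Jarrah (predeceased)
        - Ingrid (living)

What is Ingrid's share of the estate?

Ingrid receives ₹45,000.

The entire ₹135,000 passes to the descendants.
That amount (₹135,000) is divided into 3 shares of ₹45,000: Marisol and Uma each take ₹45,000; Jarrah's ₹45,000 share passes to Jarrah's issue.
Jarrah's share (₹45,000) passes entirely to Ingrid.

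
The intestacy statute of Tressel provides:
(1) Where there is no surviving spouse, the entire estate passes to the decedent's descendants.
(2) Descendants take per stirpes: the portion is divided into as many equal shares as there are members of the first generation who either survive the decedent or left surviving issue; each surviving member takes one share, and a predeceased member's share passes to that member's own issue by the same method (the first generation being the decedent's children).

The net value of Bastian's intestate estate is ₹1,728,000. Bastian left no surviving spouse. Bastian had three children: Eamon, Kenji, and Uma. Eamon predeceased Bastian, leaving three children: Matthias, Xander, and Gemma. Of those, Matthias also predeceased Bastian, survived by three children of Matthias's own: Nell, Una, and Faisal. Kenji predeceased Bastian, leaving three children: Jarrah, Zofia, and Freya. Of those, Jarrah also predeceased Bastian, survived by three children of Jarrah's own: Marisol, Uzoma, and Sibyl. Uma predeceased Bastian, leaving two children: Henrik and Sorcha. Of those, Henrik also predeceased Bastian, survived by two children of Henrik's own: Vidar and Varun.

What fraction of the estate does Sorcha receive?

The entire ₹1,728,000 passes to the descendants.
That amount (₹1,728,000) is divided into 3 shares of ₹576,000: Eamon's ₹576,000 share passes to Eamon's issue; Kenji's ₹576,000 share passes to Kenji's issue; Uma's ₹576,000 share passes to Uma's issue.
Eamon's share (₹576,000) is divided into 3 shares of ₹192,000: Xander and Gemma each take ₹192,000; Matthias's ₹192,000 share passes to Matthias's issue.
Matthias's share (₹192,000) is divided into 3 shares of ₹64,000: Nell, Una, and Faisal each take ₹64,000.
Kenji's share (₹576,000) is divided into 3 shares of ₹192,000: Zofia and Freya each take ₹192,000; Jarrah's ₹192,000 share passes to Jarrah's issue.
Jarrah's share (₹192,000) is divided into 3 shares of ₹64,000: Marisol, Uzoma, and Sibyl each take ₹64,000.
Uma's share (₹576,000) is divided into 2 shares of ₹288,000: Sorcha takes ₹288,000; Henrik's ₹288,000 share passes to Henrik's issue.
Henrik's share (₹288,000) is divided into 2 shares of ₹144,000: Vidar and Varun each take ₹144,000.

Sorcha receives 1/6 of the estate.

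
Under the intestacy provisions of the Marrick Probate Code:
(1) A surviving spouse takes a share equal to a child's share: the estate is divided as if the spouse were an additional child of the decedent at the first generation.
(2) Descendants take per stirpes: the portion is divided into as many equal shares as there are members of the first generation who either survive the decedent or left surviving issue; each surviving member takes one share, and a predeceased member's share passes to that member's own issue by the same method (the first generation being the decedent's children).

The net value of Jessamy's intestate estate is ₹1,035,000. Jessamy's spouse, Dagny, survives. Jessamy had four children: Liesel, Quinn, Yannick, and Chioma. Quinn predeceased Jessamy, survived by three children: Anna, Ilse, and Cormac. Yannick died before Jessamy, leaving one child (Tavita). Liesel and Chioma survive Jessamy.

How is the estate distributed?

Dagny: ₹207,000; Liesel: ₹207,000; Anna: ₹69,000; Ilse: ₹69,000; Cormac: ₹69,000; Tavita: ₹207,000; Chioma: ₹207,000

The spouse counts as an additional share at the children's level, so there are 5 primary shares of ₹207,000. Dagny takes one such share (₹207,000).
The children's combined portion (₹828,000) is divided into 4 shares of ₹207,000: Liesel and Chioma each take ₹207,000; Quinn's ₹207,000 share passes to Quinn's issue; Yannick's ₹207,000 share passes to Yannick's issue.
Quinn's share (₹207,000) is divided into 3 shares of ₹69,000: Anna, Ilse, and Cormac each take ₹69,000.
Yannick's share (₹207,000) passes entirely to Tavita.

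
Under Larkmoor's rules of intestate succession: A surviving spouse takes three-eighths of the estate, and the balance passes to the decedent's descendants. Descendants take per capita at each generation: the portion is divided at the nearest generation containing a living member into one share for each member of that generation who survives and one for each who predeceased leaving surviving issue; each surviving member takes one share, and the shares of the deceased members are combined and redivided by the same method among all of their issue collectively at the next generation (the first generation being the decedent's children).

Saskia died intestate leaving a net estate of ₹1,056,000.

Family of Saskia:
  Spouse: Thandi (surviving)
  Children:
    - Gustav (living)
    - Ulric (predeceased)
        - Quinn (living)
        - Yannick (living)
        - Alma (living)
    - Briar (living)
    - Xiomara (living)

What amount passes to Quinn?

Thandi takes three-eighths of ₹1,056,000 = ₹396,000. The remaining ₹660,000 passes to the descendants.
The descendants' portion (₹660,000) is divided at the children's generation into 4 shares of ₹165,000. Gustav, Briar, and Xiomara each take ₹165,000. The remaining share for the deceased Ulric (₹165,000) is carried to the next generation.
That pool (₹165,000) is divided at the grandchildren's generation equally among Quinn, Yannick, and Alma: ₹55,000 each.

Quinn receives ₹55,000.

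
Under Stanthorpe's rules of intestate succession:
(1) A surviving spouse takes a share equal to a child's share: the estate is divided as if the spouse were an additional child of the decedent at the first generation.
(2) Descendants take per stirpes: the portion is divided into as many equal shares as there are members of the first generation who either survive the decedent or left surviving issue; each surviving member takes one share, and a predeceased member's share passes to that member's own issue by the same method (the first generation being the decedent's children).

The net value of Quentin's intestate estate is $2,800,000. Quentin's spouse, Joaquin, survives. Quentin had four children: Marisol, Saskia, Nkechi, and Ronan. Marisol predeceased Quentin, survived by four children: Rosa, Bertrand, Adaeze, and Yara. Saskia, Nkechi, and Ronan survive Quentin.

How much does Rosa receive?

Rosa receives $140,000.

The spouse counts as an additional share at the children's level, so there are 5 primary shares of $560,000. Joaquin takes one such share ($560,000).
The children's combined portion ($2,240,000) is divided into 4 shares of $560,000: Saskia, Nkechi, and Ronan each take $560,000; Marisol's $560,000 share passes to Marisol's issue.
Marisol's share ($560,000) is divided into 4 shares of $140,000: Rosa, Bertrand, Adaeze, and Yara each take $140,000.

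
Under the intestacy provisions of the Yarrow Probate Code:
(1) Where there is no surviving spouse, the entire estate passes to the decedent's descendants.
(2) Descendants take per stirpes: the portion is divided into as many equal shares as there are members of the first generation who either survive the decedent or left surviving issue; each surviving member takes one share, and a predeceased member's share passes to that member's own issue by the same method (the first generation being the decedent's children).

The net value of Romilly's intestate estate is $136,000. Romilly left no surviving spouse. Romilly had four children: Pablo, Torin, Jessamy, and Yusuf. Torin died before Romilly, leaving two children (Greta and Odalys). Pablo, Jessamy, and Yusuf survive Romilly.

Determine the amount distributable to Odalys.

Odalys receives $17,000.

The entire $136,000 passes to the descendants.
That amount ($136,000) is divided into 4 shares of $34,000: Pablo, Jessamy, and Yusuf each take $34,000; Torin's $34,000 share passes to Torin's issue.
Torin's share ($34,000) is divided into 2 shares of $17,000: Greta and Odalys each take $17,000.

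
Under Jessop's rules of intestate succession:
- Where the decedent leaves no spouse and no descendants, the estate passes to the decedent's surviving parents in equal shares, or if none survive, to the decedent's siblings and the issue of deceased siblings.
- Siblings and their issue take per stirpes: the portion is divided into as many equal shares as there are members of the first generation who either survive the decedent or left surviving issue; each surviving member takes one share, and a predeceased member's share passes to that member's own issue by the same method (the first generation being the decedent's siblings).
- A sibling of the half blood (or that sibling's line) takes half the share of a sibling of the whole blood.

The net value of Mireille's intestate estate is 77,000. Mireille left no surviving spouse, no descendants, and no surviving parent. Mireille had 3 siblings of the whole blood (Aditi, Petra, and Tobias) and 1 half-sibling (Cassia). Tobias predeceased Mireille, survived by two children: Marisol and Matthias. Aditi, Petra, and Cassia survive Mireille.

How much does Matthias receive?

Matthias receives 11,000.

The entire 77,000 passes to the siblings and their issue.
Counting each half-blood sibling's line as half a unit, there are 7/2 units in 77,000, so one unit is 22,000. Whole-blood lines (Aditi, Petra, and Tobias) take 22,000 each; half-blood lines (Cassia) take 11,000 each.
Tobias's share (22,000) is divided into 2 shares of 11,000: Marisol and Matthias each take 11,000.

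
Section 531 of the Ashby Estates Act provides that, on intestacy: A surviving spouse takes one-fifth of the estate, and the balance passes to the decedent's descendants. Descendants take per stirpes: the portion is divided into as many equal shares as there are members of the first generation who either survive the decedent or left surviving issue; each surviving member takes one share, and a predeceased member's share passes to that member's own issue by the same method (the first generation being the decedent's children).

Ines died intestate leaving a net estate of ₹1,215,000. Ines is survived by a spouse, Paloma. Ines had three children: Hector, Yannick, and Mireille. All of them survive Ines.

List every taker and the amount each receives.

Paloma takes one-fifth of ₹1,215,000 = ₹243,000. The remaining ₹972,000 passes to the descendants.
The descendants' portion (₹972,000) is divided into 3 shares of ₹324,000: Hector, Yannick, and Mireille each take ₹324,000.

Paloma: ₹243,000; Hector: ₹324,000; Yannick: ₹324,000; Mireille: ₹324,000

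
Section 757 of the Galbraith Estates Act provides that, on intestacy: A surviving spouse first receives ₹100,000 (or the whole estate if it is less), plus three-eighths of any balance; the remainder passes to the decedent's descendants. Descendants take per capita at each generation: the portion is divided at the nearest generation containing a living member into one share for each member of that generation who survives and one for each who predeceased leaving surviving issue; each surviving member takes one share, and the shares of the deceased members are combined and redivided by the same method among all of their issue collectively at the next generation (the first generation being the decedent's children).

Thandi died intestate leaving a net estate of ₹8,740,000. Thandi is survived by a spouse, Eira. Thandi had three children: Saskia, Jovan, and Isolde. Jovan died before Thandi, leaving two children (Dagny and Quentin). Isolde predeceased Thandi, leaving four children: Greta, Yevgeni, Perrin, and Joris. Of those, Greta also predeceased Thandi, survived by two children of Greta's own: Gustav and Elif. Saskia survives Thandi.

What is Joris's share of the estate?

Joris receives ₹600,000.

Eira first takes ₹100,000, leaving a balance of ₹8,640,000. Eira then takes three-eighths of the balance (₹3,240,000), for a total of ₹3,340,000. The remaining ₹5,400,000 passes to the descendants.
The descendants' portion (₹5,400,000) is divided at the children's generation into 3 shares of ₹1,800,000. Saskia takes ₹1,800,000. The 2 shares of the deceased (Jovan and Isolde) are combined into a pool of ₹3,600,000.
That pool (₹3,600,000) is divided at the grandchildren's generation into 6 shares of ₹600,000. Dagny, Quentin, Yevgeni, Perrin, and Joris each take ₹600,000. The remaining share for the deceased Greta (₹600,000) is carried to the next generation.
That pool (₹600,000) is divided at the great-grandchildren's generation equally among Gustav and Elif: ₹300,000 each.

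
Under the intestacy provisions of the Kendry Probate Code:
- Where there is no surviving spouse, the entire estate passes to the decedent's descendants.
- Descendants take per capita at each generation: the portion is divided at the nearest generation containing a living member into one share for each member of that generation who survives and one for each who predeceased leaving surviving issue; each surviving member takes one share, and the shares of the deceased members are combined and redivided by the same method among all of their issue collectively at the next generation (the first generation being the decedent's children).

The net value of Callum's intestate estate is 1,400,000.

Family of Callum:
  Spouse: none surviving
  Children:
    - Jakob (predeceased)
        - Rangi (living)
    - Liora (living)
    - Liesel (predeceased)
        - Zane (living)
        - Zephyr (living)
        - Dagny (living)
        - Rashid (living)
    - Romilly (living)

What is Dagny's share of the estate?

The entire 1,400,000 passes to the descendants.
That amount (1,400,000) is divided at the children's generation into 4 shares of 350,000. Liora and Romilly each take 350,000. The 2 shares of the deceased (Jakob and Liesel) are combined into a pool of 700,000.
That pool (700,000) is divided at the grandchildren's generation equally among Rangi, Zane, Zephyr, Dagny, and Rashid: 140,000 each.

Dagny receives 140,000.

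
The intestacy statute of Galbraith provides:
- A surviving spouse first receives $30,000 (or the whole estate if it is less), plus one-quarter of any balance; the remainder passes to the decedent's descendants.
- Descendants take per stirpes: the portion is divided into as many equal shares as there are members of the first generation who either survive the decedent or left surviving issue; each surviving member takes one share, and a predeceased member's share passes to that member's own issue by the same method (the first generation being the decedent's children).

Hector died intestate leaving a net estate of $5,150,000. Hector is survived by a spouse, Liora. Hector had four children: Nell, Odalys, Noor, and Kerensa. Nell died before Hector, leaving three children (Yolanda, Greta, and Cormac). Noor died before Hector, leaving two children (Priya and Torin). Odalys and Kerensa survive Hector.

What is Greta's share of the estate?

Liora first takes $30,000, leaving a balance of $5,120,000. Liora then takes one-quarter of the balance ($1,280,000), for a total of $1,310,000. The remaining $3,840,000 passes to the descendants.
The descendants' portion ($3,840,000) is divided into 4 shares of $960,000: Odalys and Kerensa each take $960,000; Nell's $960,000 share passes to Nell's issue; Noor's $960,000 share passes to Noor's issue.
Nell's share ($960,000) is divided into 3 shares of $320,000: Yolanda, Greta, and Cormac each take $320,000.
Noor's share ($960,000) is divided into 2 shares of $480,000: Priya and Torin each take $480,000.

Greta receives $320,000.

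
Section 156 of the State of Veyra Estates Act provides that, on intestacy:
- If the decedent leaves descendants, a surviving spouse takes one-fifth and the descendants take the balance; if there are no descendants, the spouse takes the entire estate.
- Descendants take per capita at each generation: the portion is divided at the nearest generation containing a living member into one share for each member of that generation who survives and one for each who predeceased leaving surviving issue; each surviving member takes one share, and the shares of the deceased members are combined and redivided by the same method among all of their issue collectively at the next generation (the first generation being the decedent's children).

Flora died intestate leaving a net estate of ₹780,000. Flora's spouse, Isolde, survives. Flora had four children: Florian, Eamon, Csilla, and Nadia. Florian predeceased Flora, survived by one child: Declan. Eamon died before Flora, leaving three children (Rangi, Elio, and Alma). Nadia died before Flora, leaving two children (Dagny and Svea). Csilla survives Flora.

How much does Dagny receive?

Isolde takes one-fifth of ₹780,000 = ₹156,000. The remaining ₹624,000 passes to the descendants.
The descendants' portion (₹624,000) is divided at the children's generation into 4 shares of ₹156,000. Csilla takes ₹156,000. The 3 shares of the deceased (Florian, Eamon, and Nadia) are combined into a pool of ₹468,000.
That pool (₹468,000) is divided at the grandchildren's generation equally among Declan, Rangi, Elio, Alma, Dagny, and Svea: ₹78,000 each.

Dagny receives ₹78,000.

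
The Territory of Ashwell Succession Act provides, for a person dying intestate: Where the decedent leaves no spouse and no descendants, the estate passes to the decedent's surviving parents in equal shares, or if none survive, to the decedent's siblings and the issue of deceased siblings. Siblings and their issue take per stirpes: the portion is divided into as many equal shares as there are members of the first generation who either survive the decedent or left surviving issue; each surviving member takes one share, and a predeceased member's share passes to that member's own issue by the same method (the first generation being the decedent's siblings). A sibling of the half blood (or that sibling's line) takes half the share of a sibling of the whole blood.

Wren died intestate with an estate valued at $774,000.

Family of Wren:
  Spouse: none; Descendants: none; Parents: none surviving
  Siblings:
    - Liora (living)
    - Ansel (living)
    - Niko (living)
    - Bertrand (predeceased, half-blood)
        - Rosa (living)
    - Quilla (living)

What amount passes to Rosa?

The entire $774,000 passes to the siblings and their issue.
Counting each half-blood sibling's line as half a unit, there are 9/2 units in $774,000, so one unit is $172,000. Whole-blood lines (Liora, Ansel, Niko, and Quilla) take $172,000 each; half-blood lines (Bertrand) take $86,000 each.
Bertrand's share ($86,000) passes entirely to Rosa.

Rosa receives $86,000.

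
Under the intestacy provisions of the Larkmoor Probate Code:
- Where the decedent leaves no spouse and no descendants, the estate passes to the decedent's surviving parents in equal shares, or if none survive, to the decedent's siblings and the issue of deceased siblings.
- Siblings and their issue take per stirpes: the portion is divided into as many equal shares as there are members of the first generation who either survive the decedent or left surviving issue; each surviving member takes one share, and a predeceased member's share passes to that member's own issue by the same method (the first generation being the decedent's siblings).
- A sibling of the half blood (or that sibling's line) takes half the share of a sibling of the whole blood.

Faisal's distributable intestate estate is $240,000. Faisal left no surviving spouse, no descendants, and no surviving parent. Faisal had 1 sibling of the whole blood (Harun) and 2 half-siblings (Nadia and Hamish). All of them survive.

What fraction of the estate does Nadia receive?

The entire $240,000 passes to the siblings and their issue.
Counting each half-blood sibling's line as half a unit, there are 2 units in $240,000, so one unit is $120,000. Whole-blood lines (Harun) take $120,000 each; half-blood lines (Nadia and Hamish) take $60,000 each.

Nadia receives 1/4 of the estate.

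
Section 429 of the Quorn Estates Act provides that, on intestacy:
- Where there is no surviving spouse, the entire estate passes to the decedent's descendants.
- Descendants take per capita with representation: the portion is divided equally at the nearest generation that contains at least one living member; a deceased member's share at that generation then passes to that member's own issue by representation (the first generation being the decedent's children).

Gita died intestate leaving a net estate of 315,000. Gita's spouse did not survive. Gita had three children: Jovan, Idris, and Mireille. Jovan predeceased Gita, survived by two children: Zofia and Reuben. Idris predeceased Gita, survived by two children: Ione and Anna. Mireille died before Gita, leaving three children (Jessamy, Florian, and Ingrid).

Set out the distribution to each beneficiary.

Zofia: 45,000; Reuben: 45,000; Ione: 45,000; Anna: 45,000; Jessamy: 45,000; Florian: 45,000; Ingrid: 45,000

The entire 315,000 passes to the descendants.
No child survives, so the initial division is made at the grandchildren's generation.
That amount (315,000) is divided into 7 shares of 45,000: Zofia, Reuben, Ione, Anna, Jessamy, Florian, and Ingrid each take 45,000.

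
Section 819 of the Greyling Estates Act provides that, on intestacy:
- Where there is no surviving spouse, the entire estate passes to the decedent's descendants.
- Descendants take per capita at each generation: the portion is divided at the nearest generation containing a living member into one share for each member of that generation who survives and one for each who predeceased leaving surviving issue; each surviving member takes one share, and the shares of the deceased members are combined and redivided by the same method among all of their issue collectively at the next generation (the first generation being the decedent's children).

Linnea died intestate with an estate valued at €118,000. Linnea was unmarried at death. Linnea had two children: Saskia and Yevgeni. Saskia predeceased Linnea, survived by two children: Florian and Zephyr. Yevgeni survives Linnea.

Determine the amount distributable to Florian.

Florian receives €29,500.

The entire €118,000 passes to the descendants.
That amount (€118,000) is divided at the children's generation into 2 shares of €59,000. Yevgeni takes €59,000. The remaining share for the deceased Saskia (€59,000) is carried to the next generation.
That pool (€59,000) is divided at the grandchildren's generation equally among Florian and Zephyr: €29,500 each.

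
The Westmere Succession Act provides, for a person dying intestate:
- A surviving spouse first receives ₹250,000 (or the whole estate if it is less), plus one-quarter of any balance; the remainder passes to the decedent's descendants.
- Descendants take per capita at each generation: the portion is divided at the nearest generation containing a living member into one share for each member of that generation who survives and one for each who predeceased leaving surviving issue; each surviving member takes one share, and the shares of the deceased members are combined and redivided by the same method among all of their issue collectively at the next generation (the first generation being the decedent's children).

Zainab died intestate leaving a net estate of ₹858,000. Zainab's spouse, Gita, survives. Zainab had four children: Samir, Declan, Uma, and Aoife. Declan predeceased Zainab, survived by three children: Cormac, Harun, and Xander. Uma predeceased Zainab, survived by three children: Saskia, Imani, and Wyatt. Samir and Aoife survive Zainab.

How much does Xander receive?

Xander receives ₹38,000.

Gita first takes ₹250,000, leaving a balance of ₹608,000. Gita then takes one-quarter of the balance (₹152,000), for a total of ₹402,000. The remaining ₹456,000 passes to the descendants.
The descendants' portion (₹456,000) is divided at the children's generation into 4 shares of ₹114,000. Samir and Aoife each take ₹114,000. The 2 shares of the deceased (Declan and Uma) are combined into a pool of ₹228,000.
That pool (₹228,000) is divided at the grandchildren's generation equally among Cormac, Harun, Xander, Saskia, Imani, and Wyatt: ₹38,000 each.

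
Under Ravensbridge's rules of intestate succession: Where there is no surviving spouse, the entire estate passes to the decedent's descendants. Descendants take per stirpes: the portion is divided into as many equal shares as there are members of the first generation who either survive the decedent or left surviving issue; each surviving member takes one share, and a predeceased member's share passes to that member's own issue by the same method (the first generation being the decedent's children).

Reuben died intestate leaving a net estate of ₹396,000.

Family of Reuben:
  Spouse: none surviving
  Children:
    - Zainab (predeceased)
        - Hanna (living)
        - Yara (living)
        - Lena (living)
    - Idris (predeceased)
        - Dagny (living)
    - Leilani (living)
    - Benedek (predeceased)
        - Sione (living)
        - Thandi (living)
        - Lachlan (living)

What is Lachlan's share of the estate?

The entire ₹396,000 passes to the descendants.
That amount (₹396,000) is divided into 4 shares of ₹99,000: Leilani takes ₹99,000; Zainab's ₹99,000 share passes to Zainab's issue; Idris's ₹99,000 share passes to Idris's issue; Benedek's ₹99,000 share passes to Benedek's issue.
Zainab's share (₹99,000) is divided into 3 shares of ₹33,000: Hanna, Yara, and Lena each take ₹33,000.
Idris's share (₹99,000) passes entirely to Dagny.
Benedek's share (₹99,000) is divided into 3 shares of ₹33,000: Sione, Thandi, and Lachlan each take ₹33,000.

Lachlan receives ₹33,000.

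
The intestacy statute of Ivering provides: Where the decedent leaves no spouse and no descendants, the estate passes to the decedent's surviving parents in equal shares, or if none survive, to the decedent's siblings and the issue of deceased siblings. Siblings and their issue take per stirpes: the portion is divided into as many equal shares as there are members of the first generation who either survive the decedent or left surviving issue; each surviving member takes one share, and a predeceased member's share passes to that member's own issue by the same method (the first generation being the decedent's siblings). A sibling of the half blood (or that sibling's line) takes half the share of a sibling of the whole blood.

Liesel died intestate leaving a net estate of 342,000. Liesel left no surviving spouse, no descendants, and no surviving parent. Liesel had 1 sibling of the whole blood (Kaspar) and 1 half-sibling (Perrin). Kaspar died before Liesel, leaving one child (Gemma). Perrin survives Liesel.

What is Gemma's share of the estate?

Gemma receives 228,000.

The entire 342,000 passes to the siblings and their issue.
Counting each half-blood sibling's line as half a unit, there are 3/2 units in 342,000, so one unit is 228,000. Whole-blood lines (Kaspar) take 228,000 each; half-blood lines (Perrin) take 114,000 each.
Kaspar's share (228,000) passes entirely to Gemma.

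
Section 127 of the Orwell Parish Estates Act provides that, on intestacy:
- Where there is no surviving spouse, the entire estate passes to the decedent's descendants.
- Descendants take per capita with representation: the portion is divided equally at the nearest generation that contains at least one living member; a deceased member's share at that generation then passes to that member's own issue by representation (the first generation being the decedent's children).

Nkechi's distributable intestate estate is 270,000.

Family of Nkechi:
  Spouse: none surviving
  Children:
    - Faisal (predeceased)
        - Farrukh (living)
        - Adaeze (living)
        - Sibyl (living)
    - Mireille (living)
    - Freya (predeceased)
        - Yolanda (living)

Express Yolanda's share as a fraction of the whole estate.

Yolanda receives 1/3 of the estate.

The entire 270,000 passes to the descendants.
That amount (270,000) is divided into 3 shares of 90,000: Mireille takes 90,000; Faisal's 90,000 share passes to Faisal's issue; Freya's 90,000 share passes to Freya's issue.
Faisal's share (90,000) is divided into 3 shares of 30,000: Farrukh, Adaeze, and Sibyl each take 30,000.
Freya's share (90,000) passes entirely to Yolanda.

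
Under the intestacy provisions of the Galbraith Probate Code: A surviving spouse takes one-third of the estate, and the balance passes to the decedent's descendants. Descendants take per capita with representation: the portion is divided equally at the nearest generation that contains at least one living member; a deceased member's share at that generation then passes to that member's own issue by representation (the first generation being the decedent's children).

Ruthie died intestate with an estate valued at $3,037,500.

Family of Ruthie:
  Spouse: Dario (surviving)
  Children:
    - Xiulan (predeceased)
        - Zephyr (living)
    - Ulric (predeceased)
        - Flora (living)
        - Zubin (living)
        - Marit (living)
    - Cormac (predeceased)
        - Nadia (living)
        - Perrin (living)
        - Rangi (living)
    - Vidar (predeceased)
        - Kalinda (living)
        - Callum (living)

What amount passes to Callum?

Dario takes one-third of $3,037,500 = $1,012,500. The remaining $2,025,000 passes to the descendants.
No child survives, so the initial division is made at the grandchildren's generation.
The descendants' portion ($2,025,000) is divided into 9 shares of $225,000: Zephyr, Flora, Zubin, Marit, Nadia, Perrin, Rangi, Kalinda, and Callum each take $225,000.

Callum receives $225,000.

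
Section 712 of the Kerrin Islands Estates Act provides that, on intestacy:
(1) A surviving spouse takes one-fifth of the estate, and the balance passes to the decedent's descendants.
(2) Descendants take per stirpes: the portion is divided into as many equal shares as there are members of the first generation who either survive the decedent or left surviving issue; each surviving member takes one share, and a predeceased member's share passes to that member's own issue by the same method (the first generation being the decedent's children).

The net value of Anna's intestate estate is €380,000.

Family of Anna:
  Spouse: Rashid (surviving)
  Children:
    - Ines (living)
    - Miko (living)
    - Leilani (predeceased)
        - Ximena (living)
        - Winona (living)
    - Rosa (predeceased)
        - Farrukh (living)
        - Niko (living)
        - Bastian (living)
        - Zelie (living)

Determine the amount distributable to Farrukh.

Rashid takes one-fifth of €380,000 = €76,000. The remaining €304,000 passes to the descendants.
The descendants' portion (€304,000) is divided into 4 shares of €76,000: Ines and Miko each take €76,000; Leilani's €76,000 share passes to Leilani's issue; Rosa's €76,000 share passes to Rosa's issue.
Leilani's share (€76,000) is divided into 2 shares of €38,000: Ximena and Winona each take €38,000.
Rosa's share (€76,000) is divided into 4 shares of €19,000: Farrukh, Niko, Bastian, and Zelie each take €19,000.

Farrukh receives €19,000.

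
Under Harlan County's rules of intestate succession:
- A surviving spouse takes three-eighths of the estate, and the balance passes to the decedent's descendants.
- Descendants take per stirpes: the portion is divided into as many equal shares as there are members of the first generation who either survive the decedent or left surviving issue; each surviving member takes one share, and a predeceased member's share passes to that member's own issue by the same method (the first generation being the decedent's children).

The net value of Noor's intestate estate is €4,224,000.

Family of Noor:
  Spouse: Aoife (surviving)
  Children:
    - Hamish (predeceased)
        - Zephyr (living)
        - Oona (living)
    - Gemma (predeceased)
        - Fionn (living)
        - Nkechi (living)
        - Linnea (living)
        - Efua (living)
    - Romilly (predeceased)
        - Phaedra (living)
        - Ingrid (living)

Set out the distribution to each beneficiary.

Aoife: €1,584,000; Zephyr: €440,000; Oona: €440,000; Fionn: €220,000; Nkechi: €220,000; Linnea: €220,000; Efua: €220,000; Phaedra: €440,000; Ingrid: €440,000

Aoife takes three-eighths of €4,224,000 = €1,584,000. The remaining €2,640,000 passes to the descendants.
The descendants' portion (€2,640,000) is divided into 3 shares of €880,000: Hamish's €880,000 share passes to Hamish's issue; Gemma's €880,000 share passes to Gemma's issue; Romilly's €880,000 share passes to Romilly's issue.
Hamish's share (€880,000) is divided into 2 shares of €440,000: Zephyr and Oona each take €440,000.
Gemma's share (€880,000) is divided into 4 shares of €220,000: Fionn, Nkechi, Linnea, and Efua each take €220,000.
Romilly's share (€880,000) is divided into 2 shares of €440,000: Phaedra and Ingrid each take €440,000.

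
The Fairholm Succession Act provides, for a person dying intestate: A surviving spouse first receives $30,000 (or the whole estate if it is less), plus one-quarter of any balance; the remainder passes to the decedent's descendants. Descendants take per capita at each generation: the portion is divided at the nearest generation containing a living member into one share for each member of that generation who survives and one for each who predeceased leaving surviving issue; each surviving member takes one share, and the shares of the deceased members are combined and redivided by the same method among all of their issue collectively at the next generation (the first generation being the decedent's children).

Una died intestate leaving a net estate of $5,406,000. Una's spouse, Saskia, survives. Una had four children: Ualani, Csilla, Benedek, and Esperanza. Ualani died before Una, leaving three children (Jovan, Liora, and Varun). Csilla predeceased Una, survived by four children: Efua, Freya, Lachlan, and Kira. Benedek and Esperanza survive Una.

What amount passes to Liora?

Liora receives $288,000.

Saskia first takes $30,000, leaving a balance of $5,376,000. Saskia then takes one-quarter of the balance ($1,344,000), for a total of $1,374,000. The remaining $4,032,000 passes to the descendants.
The descendants' portion ($4,032,000) is divided at the children's generation into 4 shares of $1,008,000. Benedek and Esperanza each take $1,008,000. The 2 shares of the deceased (Ualani and Csilla) are combined into a pool of $2,016,000.
That pool ($2,016,000) is divided at the grandchildren's generation equally among Jovan, Liora, Varun, Efua, Freya, Lachlan, and Kira: $288,000 each.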